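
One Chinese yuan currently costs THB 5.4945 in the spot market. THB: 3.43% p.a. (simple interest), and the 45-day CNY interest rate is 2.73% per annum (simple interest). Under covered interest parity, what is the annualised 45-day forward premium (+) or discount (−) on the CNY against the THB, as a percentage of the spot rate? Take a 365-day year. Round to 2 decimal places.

+0.70%

T = 45/365 years.
No-arbitrage forward: 5.4945 × 1.0042288 / 1.0033658 = 5.4992258 THB/CNY.
Annualised premium = (F − S)/S × (1/T) = (5.4992258 − 5.4945)/5.4945 ÷ (45/365) = 0.70%.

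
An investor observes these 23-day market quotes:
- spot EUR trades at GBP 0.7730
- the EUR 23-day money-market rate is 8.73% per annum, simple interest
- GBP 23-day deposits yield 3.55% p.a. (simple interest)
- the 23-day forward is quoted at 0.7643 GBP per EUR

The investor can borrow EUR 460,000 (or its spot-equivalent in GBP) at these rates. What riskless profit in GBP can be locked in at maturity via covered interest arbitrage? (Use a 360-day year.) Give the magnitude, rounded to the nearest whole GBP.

T = 23/360 years.
Invest the EUR and cover forward: 460,000 × 1.0055775 × 0.7643 = GBP 353,538.93.
Convert at spot and invest in GBP: 460,000 × 0.7730 × 1.00226806 = GBP 356,386.48.
The quoted forward undervalues EUR, so borrow EUR, convert to GBP at spot, deposit the GBP at 3.55%, and buy EUR forward at 0.7643 to cover the loan.
Profit = 356,386.48 − 353,538.93 = GBP 2,848.

GBP 2,848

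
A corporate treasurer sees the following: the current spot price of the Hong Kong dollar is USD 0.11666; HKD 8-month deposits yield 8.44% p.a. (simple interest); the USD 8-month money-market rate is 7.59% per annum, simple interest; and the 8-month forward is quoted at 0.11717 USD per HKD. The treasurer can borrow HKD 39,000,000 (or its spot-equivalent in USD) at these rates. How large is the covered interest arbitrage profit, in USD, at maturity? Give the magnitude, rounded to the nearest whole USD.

T = 8/12 years.
Route A — deposit HKD, sell forward: 39,000,000 × 1.056266667 × 0.11717 = USD 4,826,747.85.
Route B — convert at spot, deposit USD: 39,000,000 × 0.11666 × 1.050600 = USD 4,779,956.84.
The quoted forward overvalues HKD, so borrow USD, buy HKD at spot, deposit the HKD at 8.44%, and sell the proceeds forward at 0.11717.
The gap between the two covered legs is USD 46,791.

USD 46,791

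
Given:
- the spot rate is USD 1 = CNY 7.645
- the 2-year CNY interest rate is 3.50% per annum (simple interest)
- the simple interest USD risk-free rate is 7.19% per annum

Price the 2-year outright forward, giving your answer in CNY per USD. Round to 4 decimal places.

7.1517

T = 2 years.
Growth of 1 CNY over T: 1 + 0.0350×2 = 1.070000.
USD accumulates by 1 + 0.0719×2 = 1.143800.
CIP: F = S · (grow CNY)/(grow USD) = 7.645 × 1.070000/1.143800 = 7.151731 CNY per USD.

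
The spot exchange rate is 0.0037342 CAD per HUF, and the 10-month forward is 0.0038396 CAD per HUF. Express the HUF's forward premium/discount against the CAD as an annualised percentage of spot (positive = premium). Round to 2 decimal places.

T = 10/12 years.
Period premium: (0.0038396 − 0.0037342)/0.0037342 = 0.0282256.
×(1/T) gives 3.39% p.a.

+3.39%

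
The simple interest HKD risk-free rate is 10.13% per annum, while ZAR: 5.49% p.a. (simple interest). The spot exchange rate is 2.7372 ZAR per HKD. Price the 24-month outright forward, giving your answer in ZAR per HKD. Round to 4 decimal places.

2.5260

T = 2 years.
Growth of 1 ZAR over T: 1 + 0.0549×2 = 1.109800.
HKD growth factor: 1 + 0.1013×2 = 1.202600.
So F = 2.7372 × 1.109800 / 1.202600 = 2.525981 (ZAR/HKD).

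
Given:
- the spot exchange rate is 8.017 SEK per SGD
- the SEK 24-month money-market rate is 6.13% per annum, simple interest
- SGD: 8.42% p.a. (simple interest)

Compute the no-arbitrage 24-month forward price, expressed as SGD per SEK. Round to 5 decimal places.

0.12982

T = 2 years.
SEK accumulates by 1 + 0.0613×2 = 1.122600.
SGD growth factor: 1 + 0.0842×2 = 1.168400.
CIP: F = S · (grow SEK)/(grow SGD) = 8.017 × 1.122600/1.168400 = 7.702742 SEK per SGD.
Invert for SGD per SEK: 1 / 7.702742 = 0.12982.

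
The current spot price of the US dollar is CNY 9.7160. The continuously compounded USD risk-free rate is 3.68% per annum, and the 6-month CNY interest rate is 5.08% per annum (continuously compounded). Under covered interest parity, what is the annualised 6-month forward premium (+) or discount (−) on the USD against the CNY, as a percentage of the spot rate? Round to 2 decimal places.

T = 6/12 years.
No-arbitrage forward: 9.716 × 1.0257253 / 1.0185703 = 9.7842505 CNY/USD.
Annualised premium = (F − S)/S × (1/T) = (9.7842505 − 9.716)/9.716 ÷ (6/12) = 1.40%.

+1.40%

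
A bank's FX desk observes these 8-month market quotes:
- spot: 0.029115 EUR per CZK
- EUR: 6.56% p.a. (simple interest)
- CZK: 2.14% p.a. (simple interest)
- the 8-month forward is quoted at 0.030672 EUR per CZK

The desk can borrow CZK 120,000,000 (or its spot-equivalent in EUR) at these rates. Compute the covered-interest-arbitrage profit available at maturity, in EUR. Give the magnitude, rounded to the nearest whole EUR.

EUR 86,555

T = 8/12 years.
Invest the CZK and cover forward: 120,000,000 × 1.014266667 × 0.030672 = EUR 3,733,150.47.
Convert at spot and invest in EUR: 120,000,000 × 0.029115 × 1.043733333 = EUR 3,646,595.52.
The quoted forward overvalues CZK, so borrow EUR, buy CZK at spot, deposit the CZK at 2.14%, and sell the proceeds forward at 0.030672.
Arbitrage profit = |3,733,150.47 − 3,646,595.52| = EUR 86,555.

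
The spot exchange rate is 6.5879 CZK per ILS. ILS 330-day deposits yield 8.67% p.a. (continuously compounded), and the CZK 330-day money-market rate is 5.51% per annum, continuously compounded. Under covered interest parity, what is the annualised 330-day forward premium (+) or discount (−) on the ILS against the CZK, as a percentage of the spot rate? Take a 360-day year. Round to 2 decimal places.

T = 330/360 years.
CIP forward (CZK per ILS) = 6.5879 × 1.0518056/1.0827185 = 6.3998076.
Annualised premium = (F − S)/S × (1/T) = (6.3998076 − 6.5879)/6.5879 ÷ (330/360) = -3.11%.

-3.11%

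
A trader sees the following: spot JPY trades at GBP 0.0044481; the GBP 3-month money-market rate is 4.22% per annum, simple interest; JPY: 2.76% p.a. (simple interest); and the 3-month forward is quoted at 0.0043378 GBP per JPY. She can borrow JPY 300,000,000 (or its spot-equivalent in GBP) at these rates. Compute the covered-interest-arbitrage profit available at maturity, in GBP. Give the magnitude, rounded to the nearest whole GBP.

GBP 38,189

T = 3/12 years.
Invest the JPY and cover forward: 300,000,000 × 1.006900 × 0.0043378 = GBP 1,310,319.25.
Convert at spot and invest in GBP: 300,000,000 × 0.0044481 × 1.010550 = GBP 1,348,508.24.
The quoted forward undervalues JPY, so borrow JPY, convert to GBP at spot, deposit the GBP at 4.22%, and buy JPY forward at 0.0043378 to cover the loan.
Profit = 1,348,508.24 − 1,310,319.25 = GBP 38,189.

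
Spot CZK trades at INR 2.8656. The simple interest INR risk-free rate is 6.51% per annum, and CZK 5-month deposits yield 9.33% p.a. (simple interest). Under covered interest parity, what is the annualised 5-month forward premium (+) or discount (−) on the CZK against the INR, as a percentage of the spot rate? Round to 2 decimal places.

-2.71%

T = 5/12 years.
No-arbitrage forward: 2.8656 × 1.027125 / 1.038875 = 2.8331892 INR/CZK.
Annualised premium = (F − S)/S × (1/T) = (2.8331892 − 2.8656)/2.8656 ÷ (5/12) = -2.71%.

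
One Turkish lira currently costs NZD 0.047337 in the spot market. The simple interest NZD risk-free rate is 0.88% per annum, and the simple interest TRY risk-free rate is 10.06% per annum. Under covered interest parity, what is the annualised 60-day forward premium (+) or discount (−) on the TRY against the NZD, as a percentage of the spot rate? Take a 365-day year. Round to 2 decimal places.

-9.03%

T = 60/365 years.
No-arbitrage forward: 0.047337 × 1.0014466 / 1.016537 = 0.046634287 NZD/TRY.
(F − S)/S ÷ T = (0.046634287 − 0.047337)/0.047337/(60/365) = -0.090306 → -9.03%.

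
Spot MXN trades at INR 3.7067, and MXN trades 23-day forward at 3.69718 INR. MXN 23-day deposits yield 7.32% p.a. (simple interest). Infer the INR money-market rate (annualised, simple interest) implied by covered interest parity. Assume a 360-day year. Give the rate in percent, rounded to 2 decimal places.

3.28%

T = 23/360 years.
F/S = 3.69718/3.7067 = 0.9974317 = (growth of INR) / (growth of MXN).
The MXN side grows by 1 + 0.0732×23/360 = 1.0046767.
That pins the INR growth at 1.0020964.
(1.0020964 − 1)/T = 0.032813, i.e. 3.28%.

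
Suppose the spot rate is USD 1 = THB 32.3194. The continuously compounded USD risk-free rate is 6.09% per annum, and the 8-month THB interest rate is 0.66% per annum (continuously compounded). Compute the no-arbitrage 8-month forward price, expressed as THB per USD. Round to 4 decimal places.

31.1704

T = 8/12 years.
THB growth factor: e^(0.0066×8/12) = 1.00440969.
USD accumulates by e^(0.0609×8/12) = 1.04143545.
So F = 32.3194 × 1.00440969 / 1.04143545 = 31.170361 (THB/USD).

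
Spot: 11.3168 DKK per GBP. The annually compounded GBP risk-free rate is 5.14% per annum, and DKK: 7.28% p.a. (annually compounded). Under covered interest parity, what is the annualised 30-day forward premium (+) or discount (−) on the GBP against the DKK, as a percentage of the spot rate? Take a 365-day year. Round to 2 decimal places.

T = 30/365 years.
No-arbitrage forward: 11.3168 × 1.0057925 / 1.0041282 = 11.3355571 DKK/GBP.
Annualised premium = (F − S)/S × (1/T) = (11.3355571 − 11.3168)/11.3168 ÷ (30/365) = 2.02%.

+2.02%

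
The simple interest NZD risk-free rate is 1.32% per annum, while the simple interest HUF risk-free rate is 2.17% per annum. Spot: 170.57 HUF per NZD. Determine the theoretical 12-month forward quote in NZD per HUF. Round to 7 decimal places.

T = 1 year.
HUF growth factor: 1 + 0.0217×1 = 1.021700.
NZD growth factor: 1 + 0.0132×1 = 1.013200.
CIP: F = S · (grow HUF)/(grow NZD) = 170.57 × 1.021700/1.013200 = 172.0010 HUF per NZD.
Quoted the other way: 1/172.0010 = 0.0058139 NZD per HUF.

0.0058139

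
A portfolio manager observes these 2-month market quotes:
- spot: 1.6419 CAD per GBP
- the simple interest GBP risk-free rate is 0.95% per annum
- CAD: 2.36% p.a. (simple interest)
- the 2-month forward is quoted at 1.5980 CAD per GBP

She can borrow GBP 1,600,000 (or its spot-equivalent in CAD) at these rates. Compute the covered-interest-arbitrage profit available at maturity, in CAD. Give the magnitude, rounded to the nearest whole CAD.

T = 2/12 years.
Route A — deposit GBP, sell forward: 1,600,000 × 1.001583333 × 1.5980 = CAD 2,560,848.27.
Route B — convert at spot, deposit CAD: 1,600,000 × 1.6419 × 1.003933333 = CAD 2,637,373.02.
The quoted forward undervalues GBP, so borrow GBP, convert to CAD at spot, deposit the CAD at 2.36%, and buy GBP forward at 1.5980 to cover the loan.
The gap between the two covered legs is CAD 76,525.

CAD 76,525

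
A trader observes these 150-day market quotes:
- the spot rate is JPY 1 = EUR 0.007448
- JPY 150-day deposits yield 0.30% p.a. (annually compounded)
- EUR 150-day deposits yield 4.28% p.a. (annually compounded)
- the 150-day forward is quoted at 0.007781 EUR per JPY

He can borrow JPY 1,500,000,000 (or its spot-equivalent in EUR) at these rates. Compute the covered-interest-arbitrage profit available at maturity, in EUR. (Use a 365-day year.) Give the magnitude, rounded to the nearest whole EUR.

T = 150/365 years.
Route A — deposit JPY, sell forward: 1,500,000,000 × 1.0012317891 × 0.007781 = EUR 11,685,876.83.
Route B — convert at spot, deposit EUR: 1,500,000,000 × 0.007448 × 1.0173722141 = EUR 11,366,082.38.
The quoted forward overvalues JPY, so borrow EUR, buy JPY at spot, deposit the JPY at 0.30%, and sell the proceeds forward at 0.007781.
Profit = 11,685,876.83 − 11,366,082.38 = EUR 319,794.

EUR 319,794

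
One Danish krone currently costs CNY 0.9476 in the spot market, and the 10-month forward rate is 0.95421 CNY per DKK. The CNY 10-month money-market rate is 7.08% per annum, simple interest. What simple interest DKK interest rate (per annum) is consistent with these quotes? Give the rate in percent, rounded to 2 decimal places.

T = 10/12 years.
F/S = 0.95421/0.9476 = 1.0069755 = (growth of CNY) / (growth of DKK).
The CNY side grows by 1 + 0.0708×10/12 = 1.059000.
Hence g_DKK = 1.0516641.
r = (1.0516641 − 1)/(10/12) = 0.061997 → 6.20%.

6.20%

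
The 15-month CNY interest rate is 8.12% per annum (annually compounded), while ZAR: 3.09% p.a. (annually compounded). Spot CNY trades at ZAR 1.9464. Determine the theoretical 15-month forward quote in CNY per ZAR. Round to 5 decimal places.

T = 15/12 years.
ZAR growth factor: (1 + 0.0309)^(15/12) = 1.0387731.
CNY growth factor: (1 + 0.0812)^(15/12) = 1.102510.
Forward (ZAR per CNY) = 1.9464 × 1.0387731 / 1.102510 = 1.833877.
Quoted the other way: 1/1.833877 = 0.54529 CNY per ZAR.

0.54529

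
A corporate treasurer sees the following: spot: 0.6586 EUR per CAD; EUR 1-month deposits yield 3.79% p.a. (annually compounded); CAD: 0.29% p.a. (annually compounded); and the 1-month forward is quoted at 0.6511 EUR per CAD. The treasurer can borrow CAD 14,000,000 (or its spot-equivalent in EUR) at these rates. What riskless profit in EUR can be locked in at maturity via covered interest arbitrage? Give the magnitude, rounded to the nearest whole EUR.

EUR 131,427

T = 1/12 years.
Route A — deposit CAD, sell forward: 14,000,000 × 1.000241346 × 0.6511 = EUR 9,117,599.97.
Route B — convert at spot, deposit EUR: 14,000,000 × 0.6586 × 1.003104763 = EUR 9,249,027.16.
The quoted forward undervalues CAD, so borrow CAD, convert to EUR at spot, deposit the EUR at 3.79%, and buy CAD forward at 0.6511 to cover the loan.
Arbitrage profit = |9,117,599.97 − 9,249,027.16| = EUR 131,427.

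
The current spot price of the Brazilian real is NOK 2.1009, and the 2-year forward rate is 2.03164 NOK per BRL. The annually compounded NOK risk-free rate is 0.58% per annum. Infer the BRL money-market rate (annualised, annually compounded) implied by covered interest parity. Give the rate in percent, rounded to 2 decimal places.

2.28%

T = 2 years.
CIP gives F = S · g_NOK/g_BRL, so g_NOK/g_BRL = 2.03164/2.1009 = 0.9670332.
NOK growth factor: (1 + 0.0058)^2 = 1.0116336.
So the BRL growth factor = 1.0461209.
r = 1.0461209^(1/2) − 1 = 0.022801 → 2.28%.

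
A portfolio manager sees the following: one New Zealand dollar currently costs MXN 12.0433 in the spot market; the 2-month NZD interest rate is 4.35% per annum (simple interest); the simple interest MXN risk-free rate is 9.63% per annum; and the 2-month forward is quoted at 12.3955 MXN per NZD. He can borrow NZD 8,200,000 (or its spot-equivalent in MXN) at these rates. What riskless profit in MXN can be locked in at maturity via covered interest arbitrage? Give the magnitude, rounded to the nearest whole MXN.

MXN 2,039,934

T = 2/12 years.
Keep in NZD, deliver into the forward: 8,200,000·1.007250·12.3955 = MXN 102,380,012.48.
Swap to MXN now, deposit: 8,200,000·12.0433·1.016050 = MXN 100,340,078.71.
The quoted forward overvalues NZD, so borrow MXN, buy NZD at spot, deposit the NZD at 4.35%, and sell the proceeds forward at 12.3955.
The gap between the two covered legs is MXN 2,039,934.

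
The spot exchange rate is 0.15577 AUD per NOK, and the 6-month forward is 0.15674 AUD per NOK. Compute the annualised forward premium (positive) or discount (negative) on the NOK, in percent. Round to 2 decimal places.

+1.25%

T = 6/12 years.
NOK trades forward at +0.62271% vs spot over the period.
×(1/T) gives 1.25% p.a.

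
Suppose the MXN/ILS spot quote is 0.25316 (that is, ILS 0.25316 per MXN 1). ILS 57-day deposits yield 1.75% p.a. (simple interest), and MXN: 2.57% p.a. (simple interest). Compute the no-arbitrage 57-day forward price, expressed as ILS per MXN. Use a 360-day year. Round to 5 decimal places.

T = 57/360 years.
ILS growth factor: 1 + 0.0175×57/360 = 1.0027708.
MXN accumulates by 1 + 0.0257×57/360 = 1.0040692.
Forward (ILS per MXN) = 0.25316 × 1.0027708 / 1.0040692 = 0.2528326.

0.25283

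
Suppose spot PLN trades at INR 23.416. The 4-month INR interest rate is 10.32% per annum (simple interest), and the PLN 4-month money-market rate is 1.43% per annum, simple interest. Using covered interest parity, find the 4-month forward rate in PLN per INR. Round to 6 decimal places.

0.041482

T = 4/12 years.
INR accumulates by 1 + 0.1032×4/12 = 1.034400.
PLN growth factor: 1 + 0.0143×4/12 = 1.0047667.
So F = 23.416 × 1.034400 / 1.0047667 = 24.10660 (INR/PLN).
Quoted the other way: 1/24.10660 = 0.041482 PLN per INR.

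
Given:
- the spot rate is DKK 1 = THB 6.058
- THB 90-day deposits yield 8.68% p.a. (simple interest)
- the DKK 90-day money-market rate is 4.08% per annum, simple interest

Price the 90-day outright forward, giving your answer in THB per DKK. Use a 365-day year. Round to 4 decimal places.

6.1260

T = 90/365 years.
THB growth factor: 1 + 0.0868×90/365 = 1.0214027.
DKK growth factor: 1 + 0.0408×90/365 = 1.0100603.
So F = 6.058 × 1.0214027 / 1.0100603 = 6.126028 (THB/DKK).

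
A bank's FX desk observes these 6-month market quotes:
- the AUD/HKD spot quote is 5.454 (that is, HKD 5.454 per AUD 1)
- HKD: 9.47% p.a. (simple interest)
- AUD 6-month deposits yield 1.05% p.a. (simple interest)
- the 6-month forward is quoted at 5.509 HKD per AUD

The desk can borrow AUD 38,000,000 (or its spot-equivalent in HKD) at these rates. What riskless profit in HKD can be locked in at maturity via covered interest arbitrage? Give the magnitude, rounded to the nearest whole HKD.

HKD 6,624,337

T = 6/12 years.
Keep in AUD, deliver into the forward: 38,000,000·1.005250·5.509 = HKD 210,441,045.50.
Swap to HKD now, deposit: 38,000,000·5.454·1.047350 = HKD 217,065,382.20.
The quoted forward undervalues AUD, so borrow AUD, convert to HKD at spot, deposit the HKD at 9.47%, and buy AUD forward at 5.509 to cover the loan.
Profit = 217,065,382.20 − 210,441,045.50 = HKD 6,624,337.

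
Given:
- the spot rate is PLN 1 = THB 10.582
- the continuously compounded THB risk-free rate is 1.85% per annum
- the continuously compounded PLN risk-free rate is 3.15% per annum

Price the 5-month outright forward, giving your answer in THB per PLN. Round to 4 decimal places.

T = 5/12 years.
THB accumulates by e^(0.0185×5/12) = 1.00773812.
PLN growth factor: e^(0.0315×5/12) = 1.01321151.
So F = 10.582 × 1.00773812 / 1.01321151 = 10.524836 (THB/PLN).

10.5248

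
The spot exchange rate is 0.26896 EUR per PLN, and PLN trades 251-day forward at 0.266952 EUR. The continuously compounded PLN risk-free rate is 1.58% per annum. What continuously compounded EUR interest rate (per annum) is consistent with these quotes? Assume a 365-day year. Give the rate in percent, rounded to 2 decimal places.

0.49%

T = 251/365 years.
CIP gives F = S · g_EUR/g_PLN, so g_EUR/g_PLN = 0.266952/0.26896 = 0.9925342.
The PLN side grows by e^(0.0158×251/365) = 1.0109244.
Hence g_EUR = 1.003377.
Take logs: ln 1.003377 / (251/365) = 0.004903, so 0.49%.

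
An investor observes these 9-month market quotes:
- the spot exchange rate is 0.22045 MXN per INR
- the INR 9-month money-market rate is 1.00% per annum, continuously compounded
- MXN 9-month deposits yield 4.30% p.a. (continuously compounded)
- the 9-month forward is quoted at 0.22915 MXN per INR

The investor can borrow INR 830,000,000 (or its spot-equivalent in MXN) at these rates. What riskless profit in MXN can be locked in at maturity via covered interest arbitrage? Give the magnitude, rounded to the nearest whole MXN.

MXN 2,655,743

T = 9/12 years.
Keep in INR, deliver into the forward: 830,000,000·1.00752819544·0.22915 = MXN 191,626,321.37.
Swap to MXN now, deposit: 830,000,000·0.22045·1.03277566695 = MXN 188,970,578.50.
The quoted forward overvalues INR, so borrow MXN, buy INR at spot, deposit the INR at 1.00%, and sell the proceeds forward at 0.22915.
Arbitrage profit = |191,626,321.37 − 188,970,578.50| = MXN 2,655,743.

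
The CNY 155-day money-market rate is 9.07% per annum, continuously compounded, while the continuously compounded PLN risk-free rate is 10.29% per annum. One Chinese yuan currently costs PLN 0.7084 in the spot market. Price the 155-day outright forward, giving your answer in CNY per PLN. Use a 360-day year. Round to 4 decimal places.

T = 155/360 years.
PLN growth factor: e^(0.1029×155/360) = 1.0453003.
CNY growth factor: e^(0.0907×155/360) = 1.0398239.
CIP: F = S · (grow PLN)/(grow CNY) = 0.7084 × 1.0453003/1.0398239 = 0.7121309 PLN per CNY.
Quoted the other way: 1/0.7121309 = 1.4042 CNY per PLN.

1.4042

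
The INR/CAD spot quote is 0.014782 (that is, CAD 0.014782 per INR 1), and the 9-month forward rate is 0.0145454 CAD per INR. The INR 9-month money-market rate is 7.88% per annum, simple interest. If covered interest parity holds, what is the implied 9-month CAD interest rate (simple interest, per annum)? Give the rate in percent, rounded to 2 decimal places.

T = 9/12 years.
CIP gives F = S · g_CAD/g_INR, so g_CAD/g_INR = 0.0145454/0.014782 = 0.9839940.
The INR side grows by 1 + 0.0788×9/12 = 1.059100.
That pins the CAD growth at 1.042148.
r = (1.042148 − 1)/(9/12) = 0.056197 → 5.62%.

5.62%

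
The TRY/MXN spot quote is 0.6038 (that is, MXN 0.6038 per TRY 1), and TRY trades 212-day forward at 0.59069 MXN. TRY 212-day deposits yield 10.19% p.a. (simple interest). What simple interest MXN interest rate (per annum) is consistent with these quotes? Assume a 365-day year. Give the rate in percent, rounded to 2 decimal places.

6.23%

T = 212/365 years.
By CIP, F/S equals the MXN-to-TRY growth ratio: 0.59069/0.6038 = 0.9782875.
The TRY side grows by 1 + 0.1019×212/365 = 1.0591858.
So the MXN growth factor = 1.0361882.
(1.0361882 − 1)/T = 0.062305, i.e. 6.23%.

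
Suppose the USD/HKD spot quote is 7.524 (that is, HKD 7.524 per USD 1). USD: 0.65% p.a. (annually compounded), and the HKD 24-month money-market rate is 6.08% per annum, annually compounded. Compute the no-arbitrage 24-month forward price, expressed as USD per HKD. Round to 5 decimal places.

T = 2 years.
Growth of 1 HKD over T: (1 + 0.0608)^2 = 1.1252966.
Growth of 1 USD over T: (1 + 0.0065)^2 = 1.0130422.
So F = 7.524 × 1.1252966 / 1.0130422 = 8.357728 (HKD/USD).
Invert for USD per HKD: 1 / 8.357728 = 0.11965.

0.11965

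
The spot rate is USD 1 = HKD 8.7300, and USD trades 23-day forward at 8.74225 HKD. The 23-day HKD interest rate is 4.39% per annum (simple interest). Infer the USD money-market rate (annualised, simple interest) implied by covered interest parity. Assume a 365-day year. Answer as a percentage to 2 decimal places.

T = 23/365 years.
F/S = 8.74225/8.73 = 1.0014032 = (growth of HKD) / (growth of USD).
HKD growth factor: 1 + 0.0439×23/365 = 1.0027663.
So the USD growth factor = 1.0013612.
r = (1.0013612 − 1)/(23/365) = 0.021602 → 2.16%.

2.16%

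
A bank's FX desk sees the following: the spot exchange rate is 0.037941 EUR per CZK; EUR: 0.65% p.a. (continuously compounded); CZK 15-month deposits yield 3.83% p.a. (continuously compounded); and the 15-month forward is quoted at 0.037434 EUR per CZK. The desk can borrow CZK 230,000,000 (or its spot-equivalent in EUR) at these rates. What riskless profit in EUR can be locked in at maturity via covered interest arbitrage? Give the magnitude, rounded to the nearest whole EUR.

T = 15/12 years.
Invest the CZK and cover forward: 230,000,000 × 1.049039517 × 0.037434 = EUR 9,032,041.41.
Convert at spot and invest in EUR: 230,000,000 × 0.037941 × 1.008158097 = EUR 8,797,621.06.
The quoted forward overvalues CZK, so borrow EUR, buy CZK at spot, deposit the CZK at 3.83%, and sell the proceeds forward at 0.037434.
Arbitrage profit = |9,032,041.41 − 8,797,621.06| = EUR 234,420.

EUR 234,420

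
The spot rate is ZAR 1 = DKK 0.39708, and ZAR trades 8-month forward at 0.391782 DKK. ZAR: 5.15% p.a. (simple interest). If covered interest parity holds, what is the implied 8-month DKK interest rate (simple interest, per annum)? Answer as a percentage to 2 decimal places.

3.08%

T = 8/12 years.
F/S = 0.391782/0.39708 = 0.9866576 = (growth of DKK) / (growth of ZAR).
ZAR growth factor: 1 + 0.0515×8/12 = 1.0343333.
So the DKK growth factor = 1.0205328.
(1.0205328 − 1)/T = 0.030799, i.e. 3.08%.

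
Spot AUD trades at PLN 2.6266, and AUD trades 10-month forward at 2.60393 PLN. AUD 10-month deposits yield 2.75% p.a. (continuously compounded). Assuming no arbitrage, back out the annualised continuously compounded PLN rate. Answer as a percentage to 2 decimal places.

1.71%

T = 10/12 years.
By CIP, F/S equals the PLN-to-AUD growth ratio: 2.60393/2.6266 = 0.9913691.
AUD growth factor: e^(0.0275×10/12) = 1.0231813.
That pins the PLN growth at 1.0143503.
Take logs: ln 1.0143503 / (10/12) = 0.017098, so 1.71%.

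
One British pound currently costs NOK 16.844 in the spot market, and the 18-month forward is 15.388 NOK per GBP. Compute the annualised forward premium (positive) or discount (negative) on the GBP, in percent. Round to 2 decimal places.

T = 18/12 years.
Period premium: (15.388 − 16.844)/16.844 = -0.0864403.
Annualise by dividing by T: -0.0864403 / (18/12) = -0.057627 → -5.76%.

-5.76%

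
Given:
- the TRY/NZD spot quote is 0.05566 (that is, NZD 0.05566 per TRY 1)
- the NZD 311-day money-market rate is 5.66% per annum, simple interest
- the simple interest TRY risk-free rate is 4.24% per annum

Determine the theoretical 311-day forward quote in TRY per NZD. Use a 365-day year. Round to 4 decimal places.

17.7588

T = 311/365 years.
NZD growth factor: 1 + 0.0566×311/365 = 1.0482263.
Growth of 1 TRY over T: 1 + 0.0424×311/365 = 1.03612712.
CIP: F = S · (grow NZD)/(grow TRY) = 0.05566 × 1.0482263/1.03612712 = 0.056309959 NZD per TRY.
Quoted the other way: 1/0.056309959 = 17.7588 TRY per NZD.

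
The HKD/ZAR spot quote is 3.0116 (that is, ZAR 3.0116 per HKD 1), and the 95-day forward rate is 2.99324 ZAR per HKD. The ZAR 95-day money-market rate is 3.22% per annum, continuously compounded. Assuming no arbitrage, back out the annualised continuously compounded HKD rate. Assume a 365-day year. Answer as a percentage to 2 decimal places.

T = 95/365 years.
By CIP, F/S equals the ZAR-to-HKD growth ratio: 2.99324/3.0116 = 0.9939036.
The ZAR side grows by e^(0.0322×95/365) = 1.008416.
That pins the HKD growth at 1.0146014.
r = ln(1.0146014)/(95/365) = 0.055694 → 5.57%.

5.57%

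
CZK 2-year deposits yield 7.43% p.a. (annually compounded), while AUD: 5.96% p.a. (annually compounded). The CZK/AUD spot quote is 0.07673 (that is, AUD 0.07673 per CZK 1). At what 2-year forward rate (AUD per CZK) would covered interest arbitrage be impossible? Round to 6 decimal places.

T = 2 years.
Growth of 1 AUD over T: (1 + 0.0596)^2 = 1.1227522.
Growth of 1 CZK over T: (1 + 0.0743)^2 = 1.1541205.
CIP: F = S · (grow AUD)/(grow CZK) = 0.07673 × 1.1227522/1.1541205 = 0.07464452 AUD per CZK.

0.074645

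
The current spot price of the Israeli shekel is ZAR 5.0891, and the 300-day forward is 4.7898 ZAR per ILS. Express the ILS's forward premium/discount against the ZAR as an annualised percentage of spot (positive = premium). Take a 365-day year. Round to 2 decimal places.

T = 300/365 years.
Period premium: (4.7898 − 5.0891)/5.0891 = -0.0588120.
Per annum: -0.0588120 / (300/365) = -0.071555 = -7.16%.

-7.16%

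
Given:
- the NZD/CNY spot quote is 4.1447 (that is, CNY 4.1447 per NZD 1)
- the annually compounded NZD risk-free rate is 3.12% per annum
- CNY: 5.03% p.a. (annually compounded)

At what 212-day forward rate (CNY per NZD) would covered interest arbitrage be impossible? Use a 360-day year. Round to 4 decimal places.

T = 212/360 years.
CNY accumulates by (1 + 0.0503)^(212/360) = 1.0293219.
NZD growth factor: (1 + 0.0312)^(212/360) = 1.0182572.
CIP: F = S · (grow CNY)/(grow NZD) = 4.1447 × 1.0293219/1.0182572 = 4.189738 CNY per NZD.

4.1897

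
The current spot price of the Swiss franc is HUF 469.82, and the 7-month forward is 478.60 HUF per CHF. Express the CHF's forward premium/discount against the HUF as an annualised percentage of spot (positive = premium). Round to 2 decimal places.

T = 7/12 years.
(F − S)/S = (478.60 − 469.82)/469.82 = 0.0186880.
Annualise by dividing by T: 0.0186880 / (7/12) = 0.032037 → 3.20%.

+3.20%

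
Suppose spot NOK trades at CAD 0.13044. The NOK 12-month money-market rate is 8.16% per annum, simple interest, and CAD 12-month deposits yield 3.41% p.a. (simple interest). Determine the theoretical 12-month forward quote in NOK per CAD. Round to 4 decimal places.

T = 1 year.
CAD accumulates by 1 + 0.0341×1 = 1.034100.
Growth of 1 NOK over T: 1 + 0.0816×1 = 1.081600.
So F = 0.13044 × 1.034100 / 1.081600 = 0.1247115 (CAD/NOK).
Quoted the other way: 1/0.1247115 = 8.0185 NOK per CAD.

8.0185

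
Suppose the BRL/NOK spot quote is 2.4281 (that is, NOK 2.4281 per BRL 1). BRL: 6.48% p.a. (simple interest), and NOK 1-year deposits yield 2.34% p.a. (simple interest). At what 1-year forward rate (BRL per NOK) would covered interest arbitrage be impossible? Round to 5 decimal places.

0.42851

T = 1 year.
NOK accumulates by 1 + 0.0234×1 = 1.023400.
BRL accumulates by 1 + 0.0648×1 = 1.064800.
So F = 2.4281 × 1.023400 / 1.064800 = 2.333694 (NOK/BRL).
Quoted the other way: 1/2.333694 = 0.42851 BRL per NOK.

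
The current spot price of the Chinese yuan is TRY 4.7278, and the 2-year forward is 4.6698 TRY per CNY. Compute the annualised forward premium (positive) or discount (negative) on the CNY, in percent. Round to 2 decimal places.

-0.61%

T = 2 years.
(F − S)/S = (4.6698 − 4.7278)/4.7278 = -0.0122679.
×(1/T) gives -0.61% p.a.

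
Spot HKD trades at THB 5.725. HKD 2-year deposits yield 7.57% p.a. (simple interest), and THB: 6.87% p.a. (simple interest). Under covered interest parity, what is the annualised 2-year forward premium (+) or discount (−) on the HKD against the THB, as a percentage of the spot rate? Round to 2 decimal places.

-0.61%

T = 2 years.
No-arbitrage forward: 5.725 × 1.137400 / 1.151400 = 5.655389 THB/HKD.
(F − S)/S ÷ T = (5.655389 − 5.725)/5.725/2 = -0.006080 → -0.61%.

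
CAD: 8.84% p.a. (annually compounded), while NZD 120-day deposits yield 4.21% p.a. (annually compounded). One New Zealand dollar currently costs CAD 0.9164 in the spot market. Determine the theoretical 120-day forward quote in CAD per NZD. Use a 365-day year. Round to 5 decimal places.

T = 120/365 years.
CAD accumulates by (1 + 0.0884)^(120/365) = 1.0282409.
NZD growth factor: (1 + 0.0421)^(120/365) = 1.013650.
So F = 0.9164 × 1.0282409 / 1.013650 = 0.9295910 (CAD/NZD).

0.92959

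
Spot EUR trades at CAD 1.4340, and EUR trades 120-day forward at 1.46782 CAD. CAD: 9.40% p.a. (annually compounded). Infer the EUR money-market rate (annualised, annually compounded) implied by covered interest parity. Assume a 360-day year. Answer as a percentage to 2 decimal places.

T = 120/360 years.
CIP gives F = S · g_CAD/g_EUR, so g_CAD/g_EUR = 1.46782/1.434 = 1.0235844.
CAD growth factor: (1 + 0.0940)^(120/360) = 1.0303998.
That pins the EUR growth at 1.0066584.
r = 1.0066584^(360/120) − 1 = 0.020108 → 2.01%.

2.01%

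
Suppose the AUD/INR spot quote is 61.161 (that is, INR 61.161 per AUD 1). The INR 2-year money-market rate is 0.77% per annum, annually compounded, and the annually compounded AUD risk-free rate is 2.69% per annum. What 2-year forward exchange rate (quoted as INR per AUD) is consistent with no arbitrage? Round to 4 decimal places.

58.8953

T = 2 years.
INR growth factor: (1 + 0.0077)^2 = 1.01545929.
AUD growth factor: (1 + 0.0269)^2 = 1.05452361.
CIP: F = S · (grow INR)/(grow AUD) = 61.161 × 1.01545929/1.05452361 = 58.895320 INR per AUD.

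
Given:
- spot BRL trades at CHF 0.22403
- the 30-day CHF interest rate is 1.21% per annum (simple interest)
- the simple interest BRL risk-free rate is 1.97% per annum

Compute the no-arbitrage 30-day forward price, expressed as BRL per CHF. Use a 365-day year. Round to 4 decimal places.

T = 30/365 years.
CHF accumulates by 1 + 0.0121×30/365 = 1.0009945.
Growth of 1 BRL over T: 1 + 0.0197×30/365 = 1.0016192.
Forward (CHF per BRL) = 0.22403 × 1.0009945 / 1.0016192 = 0.2238903.
Quoted the other way: 1/0.2238903 = 4.4665 BRL per CHF.

4.4665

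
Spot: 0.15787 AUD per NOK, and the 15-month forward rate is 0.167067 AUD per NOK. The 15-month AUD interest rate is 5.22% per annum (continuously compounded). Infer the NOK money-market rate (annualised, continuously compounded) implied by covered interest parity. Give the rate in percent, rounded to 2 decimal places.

T = 15/12 years.
CIP gives F = S · g_AUD/g_NOK, so g_AUD/g_NOK = 0.167067/0.15787 = 1.0582568.
AUD growth factor: e^(0.0522×15/12) = 1.0674258.
So the NOK growth factor = 1.0086642.
r = ln(1.0086642)/(15/12) = 0.006902 → 0.69%.

0.69%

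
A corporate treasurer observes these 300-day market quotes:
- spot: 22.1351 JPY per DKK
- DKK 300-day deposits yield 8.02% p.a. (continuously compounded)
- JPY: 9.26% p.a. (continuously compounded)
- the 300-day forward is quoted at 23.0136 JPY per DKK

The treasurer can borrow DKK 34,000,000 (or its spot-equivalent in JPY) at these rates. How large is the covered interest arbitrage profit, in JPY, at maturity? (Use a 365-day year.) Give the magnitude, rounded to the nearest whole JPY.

T = 300/365 years.
Keep in DKK, deliver into the forward: 34,000,000·1.06813892132·23.0136 = JPY 835,778,543.91.
Swap to JPY now, deposit: 34,000,000·22.1351·1.07908082311 = JPY 812,109,105.54.
The quoted forward overvalues DKK, so borrow JPY, buy DKK at spot, deposit the DKK at 8.02%, and sell the proceeds forward at 23.0136.
Profit = 835,778,543.91 − 812,109,105.54 = JPY 23,669,438.

JPY 23,669,438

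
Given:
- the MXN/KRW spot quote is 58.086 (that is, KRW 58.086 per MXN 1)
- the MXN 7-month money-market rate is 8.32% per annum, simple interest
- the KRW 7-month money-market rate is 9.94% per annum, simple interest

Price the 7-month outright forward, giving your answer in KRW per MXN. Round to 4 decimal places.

58.6095

T = 7/12 years.
KRW growth factor: 1 + 0.0994×7/12 = 1.05798333.
Growth of 1 MXN over T: 1 + 0.0832×7/12 = 1.04853333.
CIP: F = S · (grow KRW)/(grow MXN) = 58.086 × 1.05798333/1.04853333 = 58.609505 KRW per MXN.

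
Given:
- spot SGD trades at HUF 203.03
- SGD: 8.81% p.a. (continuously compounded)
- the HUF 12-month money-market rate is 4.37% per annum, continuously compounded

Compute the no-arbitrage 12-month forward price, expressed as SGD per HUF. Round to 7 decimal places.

0.0051490

T = 1 year.
HUF accumulates by e^(0.0437×1) = 1.0446689.
SGD accumulates by e^(0.0881×1) = 1.0920973.
So F = 203.03 × 1.0446689 / 1.0920973 = 194.2127 (HUF/SGD).
Quoted the other way: 1/194.2127 = 0.0051490 SGD per HUF.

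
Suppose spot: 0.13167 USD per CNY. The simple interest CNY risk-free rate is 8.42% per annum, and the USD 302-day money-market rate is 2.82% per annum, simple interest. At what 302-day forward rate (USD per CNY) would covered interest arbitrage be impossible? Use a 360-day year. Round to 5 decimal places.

0.12589

T = 302/360 years.
USD accumulates by 1 + 0.0282×302/360 = 1.0236567.
Growth of 1 CNY over T: 1 + 0.0842×302/360 = 1.0706344.
So F = 0.13167 × 1.0236567 / 1.0706344 = 0.1258925 (USD/CNY).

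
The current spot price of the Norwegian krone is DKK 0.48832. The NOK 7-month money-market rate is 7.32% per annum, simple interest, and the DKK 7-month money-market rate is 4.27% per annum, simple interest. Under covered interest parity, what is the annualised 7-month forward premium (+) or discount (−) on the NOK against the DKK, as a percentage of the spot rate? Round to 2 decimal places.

-2.93%

T = 7/12 years.
F = S · g_DKK/g_NOK = 0.48832 × 1.0249083/1.042700 = 0.47998774.
(F − S)/S ÷ T = (0.47998774 − 0.48832)/0.48832/(7/12) = -0.029251 → -2.93%.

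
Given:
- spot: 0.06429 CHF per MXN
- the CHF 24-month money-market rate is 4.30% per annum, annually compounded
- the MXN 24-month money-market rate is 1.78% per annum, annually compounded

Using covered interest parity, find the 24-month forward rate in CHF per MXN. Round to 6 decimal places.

0.067513

T = 2 years.
CHF growth factor: (1 + 0.0430)^2 = 1.087849.
Growth of 1 MXN over T: (1 + 0.0178)^2 = 1.0359168.
Forward (CHF per MXN) = 0.06429 × 1.087849 / 1.0359168 = 0.06751296.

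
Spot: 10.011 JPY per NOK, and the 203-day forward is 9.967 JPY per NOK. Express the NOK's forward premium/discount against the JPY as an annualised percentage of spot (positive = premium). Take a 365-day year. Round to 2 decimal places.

-0.79%

T = 203/365 years.
Period premium: (9.967 − 10.011)/10.011 = -0.0043952.
Annualise by dividing by T: -0.0043952 / (203/365) = -0.007903 → -0.79%.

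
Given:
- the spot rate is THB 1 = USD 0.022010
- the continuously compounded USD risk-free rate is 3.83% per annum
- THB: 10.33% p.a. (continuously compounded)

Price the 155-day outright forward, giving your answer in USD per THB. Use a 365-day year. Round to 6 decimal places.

0.021411

T = 155/365 years.
USD growth factor: e^(0.0383×155/365) = 1.0163974.
Growth of 1 THB over T: e^(0.1033×155/365) = 1.0448435.
Forward (USD per THB) = 0.02201 × 1.0163974 / 1.0448435 = 0.02141077.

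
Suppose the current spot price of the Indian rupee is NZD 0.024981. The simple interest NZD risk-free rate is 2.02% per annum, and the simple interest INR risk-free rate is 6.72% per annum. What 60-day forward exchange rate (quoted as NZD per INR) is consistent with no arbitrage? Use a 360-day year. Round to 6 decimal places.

0.024787

T = 60/360 years.
NZD growth factor: 1 + 0.0202×60/360 = 1.0033667.
INR accumulates by 1 + 0.0672×60/360 = 1.011200.
Forward (NZD per INR) = 0.024981 × 1.0033667 / 1.011200 = 0.02478748.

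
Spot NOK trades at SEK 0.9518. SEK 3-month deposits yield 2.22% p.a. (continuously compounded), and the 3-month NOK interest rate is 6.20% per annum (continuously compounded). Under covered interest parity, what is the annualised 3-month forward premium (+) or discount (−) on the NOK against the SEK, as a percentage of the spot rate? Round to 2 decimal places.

-3.96%

T = 3/12 years.
CIP forward (SEK per NOK) = 0.9518 × 1.0055654/1.0156207 = 0.9423766.
(F − S)/S ÷ T = (0.9423766 − 0.9518)/0.9518/(3/12) = -0.039602 → -3.96%.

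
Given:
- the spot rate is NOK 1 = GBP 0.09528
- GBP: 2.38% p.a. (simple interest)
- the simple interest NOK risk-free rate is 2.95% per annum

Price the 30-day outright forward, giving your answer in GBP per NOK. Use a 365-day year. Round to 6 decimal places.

T = 30/365 years.
GBP growth factor: 1 + 0.0238×30/365 = 1.0019562.
NOK accumulates by 1 + 0.0295×30/365 = 1.0024247.
CIP: F = S · (grow GBP)/(grow NOK) = 0.09528 × 1.0019562/1.0024247 = 0.09523547 GBP per NOK.

0.095235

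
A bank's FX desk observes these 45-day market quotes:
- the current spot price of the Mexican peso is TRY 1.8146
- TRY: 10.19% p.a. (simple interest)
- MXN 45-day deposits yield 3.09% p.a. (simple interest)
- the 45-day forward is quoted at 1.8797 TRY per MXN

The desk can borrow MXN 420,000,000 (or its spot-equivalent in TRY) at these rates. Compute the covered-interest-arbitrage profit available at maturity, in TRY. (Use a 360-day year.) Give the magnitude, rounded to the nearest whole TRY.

TRY 20,683,687

T = 45/360 years.
Invest the MXN and cover forward: 420,000,000 × 1.0038625 × 1.8797 = TRY 792,523,343.33.
Convert at spot and invest in TRY: 420,000,000 × 1.8146 × 1.0127375 = TRY 771,839,656.35.
The quoted forward overvalues MXN, so borrow TRY, buy MXN at spot, deposit the MXN at 3.09%, and sell the proceeds forward at 1.8797.
Profit = 792,523,343.33 − 771,839,656.35 = TRY 20,683,687.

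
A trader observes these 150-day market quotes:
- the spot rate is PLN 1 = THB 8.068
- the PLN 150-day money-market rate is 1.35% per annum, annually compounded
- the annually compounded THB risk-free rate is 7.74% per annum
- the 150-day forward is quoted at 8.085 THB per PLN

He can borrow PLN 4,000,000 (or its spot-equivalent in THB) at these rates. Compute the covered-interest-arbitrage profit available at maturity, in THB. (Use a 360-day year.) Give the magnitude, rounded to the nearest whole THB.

THB 768,990

T = 150/360 years.
Route A — deposit PLN, sell forward: 4,000,000 × 1.005603008 × 8.085 = THB 32,521,201.28.
Route B — convert at spot, deposit THB: 4,000,000 × 8.068 × 1.0315502881 = THB 33,290,190.90.
The quoted forward undervalues PLN, so borrow PLN, convert to THB at spot, deposit the THB at 7.74%, and buy PLN forward at 8.085 to cover the loan.
Profit = 33,290,190.90 − 32,521,201.28 = THB 768,990.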